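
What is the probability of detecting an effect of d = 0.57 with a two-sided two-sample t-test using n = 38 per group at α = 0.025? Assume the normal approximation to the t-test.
Power ≈ 0.60

Power calculation (two-sample t-test, normal approximation):
z_β = d · √(n/2) - z_{α/2}
z_β = 0.57 · √(38/2) - 2.241
z_β = 0.57 · 4.359 - 2.241
z_β = 0.243

Power = Φ(z_β) = Φ(0.243) ≈ 0.596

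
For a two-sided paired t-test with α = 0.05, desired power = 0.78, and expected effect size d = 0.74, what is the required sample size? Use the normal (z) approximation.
n = 14 pairs

Sample size formula (paired t-test, normal approximation):
n = ((z_{α/2} + z_β) / d)²

z_{α/2} = 1.960 (for α = 0.05, two-sided)
z_β = 0.772 (for power = 0.78)
d = 0.74

n = ((1.960 + 0.772) / 0.74)²
n = (3.692)²
n ≈ 13.63
Round up to the next whole number: n = 14 pairs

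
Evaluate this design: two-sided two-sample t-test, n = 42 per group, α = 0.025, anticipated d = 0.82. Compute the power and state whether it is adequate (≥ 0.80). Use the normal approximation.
Power ≈ 0.94; the study is adequately powered (power ≥ 0.80)

Power calculation (two-sample t-test, normal approximation):
z_β = d · √(n/2) - z_{α/2}
z_β = 0.82 · √(42/2) - 2.241
z_β = 0.82 · 4.583 - 2.241
z_β = 1.516

Power = Φ(z_β) = Φ(1.516) ≈ 0.935

Effect size d = 0.82 is large by Cohen's convention (0.2/0.5/0.8).

Threshold: power ≥ 0.80 is conventionally adequate.
Power ≈ 0.94 → the study is adequately powered (power ≥ 0.80).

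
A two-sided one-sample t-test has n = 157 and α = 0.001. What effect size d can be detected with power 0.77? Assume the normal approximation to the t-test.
d ≈ 0.32

Minimum detectable effect (one-sample t-test, normal approximation):
d = (z_{α/2} + z_β) / √n
d = (3.291 + 0.739) / √157
d = 4.029 / 12.530
d ≈ 0.32

By Cohen's convention (0.2 small / 0.5 medium / 0.8 large): small effect.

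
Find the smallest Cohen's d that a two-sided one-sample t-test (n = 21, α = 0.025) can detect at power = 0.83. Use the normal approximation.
d ≈ 0.70

Minimum detectable effect (one-sample t-test, normal approximation):
d = (z_{α/2} + z_β) / √n
d = (2.241 + 0.954) / √21
d = 3.196 / 4.583
d ≈ 0.70

By Cohen's convention (0.2 small / 0.5 medium / 0.8 large): medium effect.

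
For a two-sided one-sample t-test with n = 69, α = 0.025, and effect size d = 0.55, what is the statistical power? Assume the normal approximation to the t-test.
Power ≈ 0.99

Power calculation (one-sample t-test, normal approximation):
z_β = d · √n - z_{α/2}
z_β = 0.55 · √69 - 2.241
z_β = 0.55 · 8.307 - 2.241
z_β = 2.327

Power = Φ(z_β) = Φ(2.327) ≈ 0.990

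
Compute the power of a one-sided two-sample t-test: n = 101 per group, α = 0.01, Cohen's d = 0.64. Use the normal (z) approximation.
Power ≈ 0.99

Power calculation (two-sample t-test, normal approximation):
z_β = d · √(n/2) - z_α
z_β = 0.64 · √(101/2) - 2.326
z_β = 0.64 · 7.106 - 2.326
z_β = 2.222

Power = Φ(z_β) = Φ(2.222) ≈ 0.987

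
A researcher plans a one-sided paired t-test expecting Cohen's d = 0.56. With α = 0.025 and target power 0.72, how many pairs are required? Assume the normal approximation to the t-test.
n = 21 pairs

Sample size formula (paired t-test, normal approximation):
n = ((z_α + z_β) / d)²

z_α = 1.960 (for α = 0.025, one-sided)
z_β = 0.583 (for power = 0.72)
d = 0.56

n = ((1.960 + 0.583) / 0.56)²
n = (4.541)²
n ≈ 20.62
Round up to the next whole number: n = 21 pairs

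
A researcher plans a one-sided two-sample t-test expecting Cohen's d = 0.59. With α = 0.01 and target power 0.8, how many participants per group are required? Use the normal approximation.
n = 58 per group

Sample size formula (two-sample t-test, normal approximation):
n = 2 · ((z_α + z_β) / d)²

z_α = 2.326 (for α = 0.01, one-sided)
z_β = 0.842 (for power = 0.8)
d = 0.59

n = 2 · ((2.326 + 0.842) / 0.59)²
n = 2 · (5.369)²
n ≈ 57.65
Round up to the next whole number: n = 58 per group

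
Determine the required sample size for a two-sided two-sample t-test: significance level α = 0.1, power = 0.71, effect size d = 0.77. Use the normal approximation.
n = 17 per group

Sample size formula (two-sample t-test, normal approximation):
n = 2 · ((z_{α/2} + z_β) / d)²

z_{α/2} = 1.645 (for α = 0.1, two-sided)
z_β = 0.553 (for power = 0.71)
d = 0.77

n = 2 · ((1.645 + 0.553) / 0.77)²
n = 2 · (2.855)²
n ≈ 16.30
Round up to the next whole number: n = 17 per group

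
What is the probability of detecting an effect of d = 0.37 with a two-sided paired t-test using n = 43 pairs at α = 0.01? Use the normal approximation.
Power ≈ 0.44

Power calculation (paired t-test, normal approximation):
z_β = d · √n - z_{α/2}
z_β = 0.37 · √43 - 2.576
z_β = 0.37 · 6.557 - 2.576
z_β = -0.150

Power = Φ(z_β) = Φ(-0.150) ≈ 0.441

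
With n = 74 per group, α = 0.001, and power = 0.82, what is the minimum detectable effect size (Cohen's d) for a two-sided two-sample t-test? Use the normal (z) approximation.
d ≈ 0.69

Minimum detectable effect (two-sample t-test, normal approximation):
d = (z_{α/2} + z_β) / √(n/2)
d = (3.291 + 0.915) / √(74/2)
d = 4.206 / 6.083
d ≈ 0.69

By Cohen's convention (0.2 small / 0.5 medium / 0.8 large): medium effect.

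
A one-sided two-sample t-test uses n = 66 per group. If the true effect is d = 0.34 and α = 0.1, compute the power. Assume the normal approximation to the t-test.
Power ≈ 0.75

Power calculation (two-sample t-test, normal approximation):
z_β = d · √(n/2) - z_α
z_β = 0.34 · √(66/2) - 1.282
z_β = 0.34 · 5.745 - 1.282
z_β = 0.672

Power = Φ(z_β) = Φ(0.672) ≈ 0.749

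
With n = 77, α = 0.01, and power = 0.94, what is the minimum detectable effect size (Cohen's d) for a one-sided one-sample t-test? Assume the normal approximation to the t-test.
d ≈ 0.44

Minimum detectable effect (one-sample t-test, normal approximation):
d = (z_α + z_β) / √n
d = (2.326 + 1.555) / √77
d = 3.881 / 8.775
d ≈ 0.44

By Cohen's convention (0.2 small / 0.5 medium / 0.8 large): small effect.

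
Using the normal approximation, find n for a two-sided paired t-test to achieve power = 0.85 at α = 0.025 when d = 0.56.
n = 35 pairs

Sample size formula (paired t-test, normal approximation):
n = ((z_{α/2} + z_β) / d)²

z_{α/2} = 2.241 (for α = 0.025, two-sided)
z_β = 1.036 (for power = 0.85)
d = 0.56

n = ((2.241 + 1.036) / 0.56)²
n = (5.852)²
n ≈ 34.25
Round up to the next whole number: n = 35 pairs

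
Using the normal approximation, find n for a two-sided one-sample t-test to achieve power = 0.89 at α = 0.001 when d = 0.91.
n = 25

Sample size formula (one-sample t-test, normal approximation):
n = ((z_{α/2} + z_β) / d)²

z_{α/2} = 3.291 (for α = 0.001, two-sided)
z_β = 1.227 (for power = 0.89)
d = 0.91

n = ((3.291 + 1.227) / 0.91)²
n = (4.965)²
n ≈ 24.65
Round up to the next whole number: n = 25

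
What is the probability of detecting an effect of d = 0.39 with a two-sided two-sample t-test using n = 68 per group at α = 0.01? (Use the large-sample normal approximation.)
Power ≈ 0.38

Power calculation (two-sample t-test, normal approximation):
z_β = d · √(n/2) - z_{α/2}
z_β = 0.39 · √(68/2) - 2.576
z_β = 0.39 · 5.831 - 2.576
z_β = -0.302

Power = Φ(z_β) = Φ(-0.302) ≈ 0.381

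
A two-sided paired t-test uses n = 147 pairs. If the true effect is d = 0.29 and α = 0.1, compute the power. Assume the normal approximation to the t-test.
Power ≈ 0.97

Power calculation (paired t-test, normal approximation):
z_β = d · √n - z_{α/2}
z_β = 0.29 · √147 - 1.645
z_β = 0.29 · 12.124 - 1.645
z_β = 1.871

Power = Φ(z_β) = Φ(1.871) ≈ 0.969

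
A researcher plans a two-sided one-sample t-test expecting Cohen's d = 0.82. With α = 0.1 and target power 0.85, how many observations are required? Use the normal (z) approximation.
n = 11

Sample size formula (one-sample t-test, normal approximation):
n = ((z_{α/2} + z_β) / d)²

z_{α/2} = 1.645 (for α = 0.1, two-sided)
z_β = 1.036 (for power = 0.85)
d = 0.82

n = ((1.645 + 1.036) / 0.82)²
n = (3.270)²
n ≈ 10.69
Round up to the next whole number: n = 11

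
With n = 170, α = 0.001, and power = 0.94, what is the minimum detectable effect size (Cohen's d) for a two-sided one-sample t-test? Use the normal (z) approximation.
d ≈ 0.37

Minimum detectable effect (one-sample t-test, normal approximation):
d = (z_{α/2} + z_β) / √n
d = (3.291 + 1.555) / √170
d = 4.845 / 13.038
d ≈ 0.37

By Cohen's convention (0.2 small / 0.5 medium / 0.8 large): small effect.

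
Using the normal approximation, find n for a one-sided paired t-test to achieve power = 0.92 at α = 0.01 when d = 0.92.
n = 17 pairs

Sample size formula (paired t-test, normal approximation):
n = ((z_α + z_β) / d)²

z_α = 2.326 (for α = 0.01, one-sided)
z_β = 1.405 (for power = 0.92)
d = 0.92

n = ((2.326 + 1.405) / 0.92)²
n = (4.055)²
n ≈ 16.44
Round up to the next whole number: n = 17 pairs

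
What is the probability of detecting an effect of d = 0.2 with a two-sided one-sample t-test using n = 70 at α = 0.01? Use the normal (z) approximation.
Power ≈ 0.18

Power calculation (one-sample t-test, normal approximation):
z_β = d · √n - z_{α/2}
z_β = 0.2 · √70 - 2.576
z_β = 0.2 · 8.367 - 2.576
z_β = -0.903

Power = Φ(z_β) = Φ(-0.903) ≈ 0.183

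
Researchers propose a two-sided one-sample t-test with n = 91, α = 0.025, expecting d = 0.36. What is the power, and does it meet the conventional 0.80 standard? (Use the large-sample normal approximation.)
Power ≈ 0.88; the study is adequately powered (power ≥ 0.80)

Power calculation (one-sample t-test, normal approximation):
z_β = d · √n - z_{α/2}
z_β = 0.36 · √91 - 2.241
z_β = 0.36 · 9.539 - 2.241
z_β = 1.193

Power = Φ(z_β) = Φ(1.193) ≈ 0.884

Effect size d = 0.36 is small by Cohen's convention (0.2/0.5/0.8).

Threshold: power ≥ 0.80 is conventionally adequate.
Power ≈ 0.88 → the study is adequately powered (power ≥ 0.80).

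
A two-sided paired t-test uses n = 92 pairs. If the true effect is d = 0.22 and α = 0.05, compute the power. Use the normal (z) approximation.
Power ≈ 0.56

Power calculation (paired t-test, normal approximation):
z_β = d · √n - z_{α/2}
z_β = 0.22 · √92 - 1.960
z_β = 0.22 · 9.592 - 1.960
z_β = 0.150

Power = Φ(z_β) = Φ(0.150) ≈ 0.560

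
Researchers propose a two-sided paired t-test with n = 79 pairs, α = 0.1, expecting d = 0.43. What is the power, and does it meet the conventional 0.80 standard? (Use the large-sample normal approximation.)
Power ≈ 0.99; the study is adequately powered (power ≥ 0.80)

Power calculation (paired t-test, normal approximation):
z_β = d · √n - z_{α/2}
z_β = 0.43 · √79 - 1.645
z_β = 0.43 · 8.888 - 1.645
z_β = 2.177

Power = Φ(z_β) = Φ(2.177) ≈ 0.985

Effect size d = 0.43 is small by Cohen's convention (0.2/0.5/0.8).

Threshold: power ≥ 0.80 is conventionally adequate.
Power ≈ 0.99 → the study is adequately powered (power ≥ 0.80).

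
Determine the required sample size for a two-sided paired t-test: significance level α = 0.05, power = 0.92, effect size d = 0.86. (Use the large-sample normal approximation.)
n = 16 pairs

Sample size formula (paired t-test, normal approximation):
n = ((z_{α/2} + z_β) / d)²

z_{α/2} = 1.960 (for α = 0.05, two-sided)
z_β = 1.405 (for power = 0.92)
d = 0.86

n = ((1.960 + 1.405) / 0.86)²
n = (3.913)²
n ≈ 15.31
Round up to the next whole number: n = 16 pairs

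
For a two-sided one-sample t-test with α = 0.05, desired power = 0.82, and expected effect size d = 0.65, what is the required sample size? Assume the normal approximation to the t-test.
n = 20

Sample size formula (one-sample t-test, normal approximation):
n = ((z_{α/2} + z_β) / d)²

z_{α/2} = 1.960 (for α = 0.05, two-sided)
z_β = 0.915 (for power = 0.82)
d = 0.65

n = ((1.960 + 0.915) / 0.65)²
n = (4.423)²
n ≈ 19.56
Round up to the next whole number: n = 20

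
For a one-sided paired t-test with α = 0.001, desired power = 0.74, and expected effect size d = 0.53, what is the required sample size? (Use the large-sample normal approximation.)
n = 50 pairs

Sample size formula (paired t-test, normal approximation):
n = ((z_α + z_β) / d)²

z_α = 3.090 (for α = 0.001, one-sided)
z_β = 0.643 (for power = 0.74)
d = 0.53

n = ((3.090 + 0.643) / 0.53)²
n = (7.043)²
n ≈ 49.60
Round up to the next whole number: n = 50 pairs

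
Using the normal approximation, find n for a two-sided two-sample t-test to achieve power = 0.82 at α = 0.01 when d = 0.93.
n = 29 per group

Sample size formula (two-sample t-test, normal approximation):
n = 2 · ((z_{α/2} + z_β) / d)²

z_{α/2} = 2.576 (for α = 0.01, two-sided)
z_β = 0.915 (for power = 0.82)
d = 0.93

n = 2 · ((2.576 + 0.915) / 0.93)²
n = 2 · (3.754)²
n ≈ 28.19
Round up to the next whole number: n = 29 per group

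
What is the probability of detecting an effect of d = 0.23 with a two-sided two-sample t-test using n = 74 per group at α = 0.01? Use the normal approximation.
Power ≈ 0.12

Power calculation (two-sample t-test, normal approximation):
z_β = d · √(n/2) - z_{α/2}
z_β = 0.23 · √(74/2) - 2.576
z_β = 0.23 · 6.083 - 2.576
z_β = -1.177

Power = Φ(z_β) = Φ(-1.177) ≈ 0.120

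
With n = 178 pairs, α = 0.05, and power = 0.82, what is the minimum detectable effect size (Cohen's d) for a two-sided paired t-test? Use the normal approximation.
d ≈ 0.22

Minimum detectable effect (paired t-test, normal approximation):
d = (z_{α/2} + z_β) / √n
d = (1.960 + 0.915) / √178
d = 2.875 / 13.342
d ≈ 0.22

By Cohen's convention (0.2 small / 0.5 medium / 0.8 large): small effect.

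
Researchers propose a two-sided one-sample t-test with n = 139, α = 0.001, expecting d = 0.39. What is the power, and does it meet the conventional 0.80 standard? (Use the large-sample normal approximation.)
Power ≈ 0.90; the study is adequately powered (power ≥ 0.80)

Power calculation (one-sample t-test, normal approximation):
z_β = d · √n - z_{α/2}
z_β = 0.39 · √139 - 3.291
z_β = 0.39 · 11.790 - 3.291
z_β = 1.308

Power = Φ(z_β) = Φ(1.308) ≈ 0.904

Effect size d = 0.39 is small by Cohen's convention (0.2/0.5/0.8).

Threshold: power ≥ 0.80 is conventionally adequate.
Power ≈ 0.90 → the study is adequately powered (power ≥ 0.80).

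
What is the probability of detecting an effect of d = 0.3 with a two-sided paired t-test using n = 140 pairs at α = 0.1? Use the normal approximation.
Power ≈ 0.97

Power calculation (paired t-test, normal approximation):
z_β = d · √n - z_{α/2}
z_β = 0.3 · √140 - 1.645
z_β = 0.3 · 11.832 - 1.645
z_β = 1.905

Power = Φ(z_β) = Φ(1.905) ≈ 0.972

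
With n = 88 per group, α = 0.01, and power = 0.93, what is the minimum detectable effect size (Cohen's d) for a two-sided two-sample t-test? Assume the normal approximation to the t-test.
d ≈ 0.61

Minimum detectable effect (two-sample t-test, normal approximation):
d = (z_{α/2} + z_β) / √(n/2)
d = (2.576 + 1.476) / √(88/2)
d = 4.052 / 6.633
d ≈ 0.61

By Cohen's convention (0.2 small / 0.5 medium / 0.8 large): medium effect.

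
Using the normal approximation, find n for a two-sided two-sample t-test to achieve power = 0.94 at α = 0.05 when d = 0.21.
n = 561 per group

Sample size formula (two-sample t-test, normal approximation):
n = 2 · ((z_{α/2} + z_β) / d)²

z_{α/2} = 1.960 (for α = 0.05, two-sided)
z_β = 1.555 (for power = 0.94)
d = 0.21

n = 2 · ((1.960 + 1.555) / 0.21)²
n = 2 · (16.738)²
n ≈ 560.32
Round up to the next whole number: n = 561 per group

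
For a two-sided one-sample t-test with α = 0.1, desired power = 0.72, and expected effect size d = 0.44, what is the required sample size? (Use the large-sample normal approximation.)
n = 26

Sample size formula (one-sample t-test, normal approximation):
n = ((z_{α/2} + z_β) / d)²

z_{α/2} = 1.645 (for α = 0.1, two-sided)
z_β = 0.583 (for power = 0.72)
d = 0.44

n = ((1.645 + 0.583) / 0.44)²
n = (5.064)²
n ≈ 25.64
Round up to the next whole number: n = 26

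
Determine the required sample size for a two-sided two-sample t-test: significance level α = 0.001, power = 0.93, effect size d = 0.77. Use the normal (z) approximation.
n = 77 per group

Sample size formula (two-sample t-test, normal approximation):
n = 2 · ((z_{α/2} + z_β) / d)²

z_{α/2} = 3.291 (for α = 0.001, two-sided)
z_β = 1.476 (for power = 0.93)
d = 0.77

n = 2 · ((3.291 + 1.476) / 0.77)²
n = 2 · (6.191)²
n ≈ 76.66
Round up to the next whole number: n = 77 per group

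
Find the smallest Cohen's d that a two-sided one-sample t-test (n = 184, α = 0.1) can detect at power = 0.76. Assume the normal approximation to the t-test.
d ≈ 0.17

Minimum detectable effect (one-sample t-test, normal approximation):
d = (z_{α/2} + z_β) / √n
d = (1.645 + 0.706) / √184
d = 2.351 / 13.565
d ≈ 0.17

By Cohen's convention (0.2 small / 0.5 medium / 0.8 large): very small effect.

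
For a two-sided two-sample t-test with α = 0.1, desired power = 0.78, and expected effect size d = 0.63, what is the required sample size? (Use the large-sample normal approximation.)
n = 30 per group

Sample size formula (two-sample t-test, normal approximation):
n = 2 · ((z_{α/2} + z_β) / d)²

z_{α/2} = 1.645 (for α = 0.1, two-sided)
z_β = 0.772 (for power = 0.78)
d = 0.63

n = 2 · ((1.645 + 0.772) / 0.63)²
n = 2 · (3.837)²
n ≈ 29.45
Round up to the next whole number: n = 30 per group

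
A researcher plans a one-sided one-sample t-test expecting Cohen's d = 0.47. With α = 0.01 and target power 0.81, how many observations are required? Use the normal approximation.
n = 47

Sample size formula (one-sample t-test, normal approximation):
n = ((z_α + z_β) / d)²

z_α = 2.326 (for α = 0.01, one-sided)
z_β = 0.878 (for power = 0.81)
d = 0.47

n = ((2.326 + 0.878) / 0.47)²
n = (6.817)²
n ≈ 46.47
Round up to the next whole number: n = 47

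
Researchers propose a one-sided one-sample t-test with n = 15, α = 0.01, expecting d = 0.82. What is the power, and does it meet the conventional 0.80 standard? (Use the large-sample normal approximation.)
Power ≈ 0.80; the study is adequately powered (power ≥ 0.80)

Power calculation (one-sample t-test, normal approximation):
z_β = d · √n - z_α
z_β = 0.82 · √15 - 2.326
z_β = 0.82 · 3.873 - 2.326
z_β = 0.849

Power = Φ(z_β) = Φ(0.849) ≈ 0.802

Effect size d = 0.82 is large by Cohen's convention (0.2/0.5/0.8).

Threshold: power ≥ 0.80 is conventionally adequate.
Power ≈ 0.80 → the study is adequately powered (power ≥ 0.80).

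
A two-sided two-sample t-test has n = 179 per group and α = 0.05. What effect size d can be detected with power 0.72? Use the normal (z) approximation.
d ≈ 0.27

Minimum detectable effect (two-sample t-test, normal approximation):
d = (z_{α/2} + z_β) / √(n/2)
d = (1.960 + 0.583) / √(179/2)
d = 2.543 / 9.460
d ≈ 0.27

By Cohen's convention (0.2 small / 0.5 medium / 0.8 large): small effect.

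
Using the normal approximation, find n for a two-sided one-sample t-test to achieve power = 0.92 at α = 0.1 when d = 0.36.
n = 72

Sample size formula (one-sample t-test, normal approximation):
n = ((z_{α/2} + z_β) / d)²

z_{α/2} = 1.645 (for α = 0.1, two-sided)
z_β = 1.405 (for power = 0.92)
d = 0.36

n = ((1.645 + 1.405) / 0.36)²
n = (8.472)²
n ≈ 71.77
Round up to the next whole number: n = 72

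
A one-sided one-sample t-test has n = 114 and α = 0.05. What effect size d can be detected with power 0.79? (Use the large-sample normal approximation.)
d ≈ 0.23

Minimum detectable effect (one-sample t-test, normal approximation):
d = (z_α + z_β) / √n
d = (1.645 + 0.806) / √114
d = 2.451 / 10.677
d ≈ 0.23

By Cohen's convention (0.2 small / 0.5 medium / 0.8 large): small effect.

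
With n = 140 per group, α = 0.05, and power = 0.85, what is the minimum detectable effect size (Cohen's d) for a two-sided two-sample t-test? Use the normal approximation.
d ≈ 0.36

Minimum detectable effect (two-sample t-test, normal approximation):
d = (z_{α/2} + z_β) / √(n/2)
d = (1.960 + 1.036) / √(140/2)
d = 2.996 / 8.367
d ≈ 0.36

By Cohen's convention (0.2 small / 0.5 medium / 0.8 large): small effect.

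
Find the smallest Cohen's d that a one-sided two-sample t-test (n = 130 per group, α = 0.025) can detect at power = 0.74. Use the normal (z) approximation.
d ≈ 0.32

Minimum detectable effect (two-sample t-test, normal approximation):
d = (z_α + z_β) / √(n/2)
d = (1.960 + 0.643) / √(130/2)
d = 2.603 / 8.062
d ≈ 0.32

By Cohen's convention (0.2 small / 0.5 medium / 0.8 large): small effect.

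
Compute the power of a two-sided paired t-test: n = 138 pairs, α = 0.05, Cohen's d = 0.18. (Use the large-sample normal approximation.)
Power ≈ 0.56

Power calculation (paired t-test, normal approximation):
z_β = d · √n - z_{α/2}
z_β = 0.18 · √138 - 1.960
z_β = 0.18 · 11.747 - 1.960
z_β = 0.155

Power = Φ(z_β) = Φ(0.155) ≈ 0.561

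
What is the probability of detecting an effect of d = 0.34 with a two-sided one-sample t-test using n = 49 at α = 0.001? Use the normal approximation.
Power ≈ 0.18

Power calculation (one-sample t-test, normal approximation):
z_β = d · √n - z_{α/2}
z_β = 0.34 · √49 - 3.291
z_β = 0.34 · 7.000 - 3.291
z_β = -0.911

Power = Φ(z_β) = Φ(-0.911) ≈ 0.181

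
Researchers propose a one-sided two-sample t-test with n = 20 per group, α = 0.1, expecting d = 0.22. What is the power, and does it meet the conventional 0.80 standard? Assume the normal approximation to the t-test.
Power ≈ 0.28; the study is underpowered (power < 0.80)

Power calculation (two-sample t-test, normal approximation):
z_β = d · √(n/2) - z_α
z_β = 0.22 · √(20/2) - 1.282
z_β = 0.22 · 3.162 - 1.282
z_β = -0.586

Power = Φ(z_β) = Φ(-0.586) ≈ 0.279

Effect size d = 0.22 is small by Cohen's convention (0.2/0.5/0.8).

Threshold: power ≥ 0.80 is conventionally adequate.
Power ≈ 0.28 → the study is underpowered (power < 0.80).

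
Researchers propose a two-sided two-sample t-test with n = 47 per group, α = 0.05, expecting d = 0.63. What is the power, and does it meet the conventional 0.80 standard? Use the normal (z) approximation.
Power ≈ 0.86; the study is adequately powered (power ≥ 0.80)

Power calculation (two-sample t-test, normal approximation):
z_β = d · √(n/2) - z_{α/2}
z_β = 0.63 · √(47/2) - 1.960
z_β = 0.63 · 4.848 - 1.960
z_β = 1.094

Power = Φ(z_β) = Φ(1.094) ≈ 0.863

Effect size d = 0.63 is medium by Cohen's convention (0.2/0.5/0.8).

Threshold: power ≥ 0.80 is conventionally adequate.
Power ≈ 0.86 → the study is adequately powered (power ≥ 0.80).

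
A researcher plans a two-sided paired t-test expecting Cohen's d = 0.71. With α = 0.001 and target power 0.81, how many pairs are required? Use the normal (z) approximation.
n = 35 pairs

Sample size formula (paired t-test, normal approximation):
n = ((z_{α/2} + z_β) / d)²

z_{α/2} = 3.291 (for α = 0.001, two-sided)
z_β = 0.878 (for power = 0.81)
d = 0.71

n = ((3.291 + 0.878) / 0.71)²
n = (5.872)²
n ≈ 34.48
Round up to the next whole number: n = 35 pairs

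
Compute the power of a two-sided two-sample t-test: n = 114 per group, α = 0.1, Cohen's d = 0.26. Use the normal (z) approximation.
Power ≈ 0.62

Power calculation (two-sample t-test, normal approximation):
z_β = d · √(n/2) - z_{α/2}
z_β = 0.26 · √(114/2) - 1.645
z_β = 0.26 · 7.550 - 1.645
z_β = 0.318

Power = Φ(z_β) = Φ(0.318) ≈ 0.625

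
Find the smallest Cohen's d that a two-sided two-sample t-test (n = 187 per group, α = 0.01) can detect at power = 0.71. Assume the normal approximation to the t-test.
d ≈ 0.32

Minimum detectable effect (two-sample t-test, normal approximation):
d = (z_{α/2} + z_β) / √(n/2)
d = (2.576 + 0.553) / √(187/2)
d = 3.129 / 9.670
d ≈ 0.32

By Cohen's convention (0.2 small / 0.5 medium / 0.8 large): small effect.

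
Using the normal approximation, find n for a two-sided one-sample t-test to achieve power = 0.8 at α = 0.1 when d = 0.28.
n = 79

Sample size formula (one-sample t-test, normal approximation):
n = ((z_{α/2} + z_β) / d)²

z_{α/2} = 1.645 (for α = 0.1, two-sided)
z_β = 0.842 (for power = 0.8)
d = 0.28

n = ((1.645 + 0.842) / 0.28)²
n = (8.882)²
n ≈ 78.89
Round up to the next whole number: n = 79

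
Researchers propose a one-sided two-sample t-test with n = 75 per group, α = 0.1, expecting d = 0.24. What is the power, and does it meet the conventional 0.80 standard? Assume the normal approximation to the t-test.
Power ≈ 0.57; the study is underpowered (power < 0.80)

Power calculation (two-sample t-test, normal approximation):
z_β = d · √(n/2) - z_α
z_β = 0.24 · √(75/2) - 1.282
z_β = 0.24 · 6.124 - 1.282
z_β = 0.188

Power = Φ(z_β) = Φ(0.188) ≈ 0.575

Effect size d = 0.24 is small by Cohen's convention (0.2/0.5/0.8).

Threshold: power ≥ 0.80 is conventionally adequate.
Power ≈ 0.57 → the study is underpowered (power < 0.80).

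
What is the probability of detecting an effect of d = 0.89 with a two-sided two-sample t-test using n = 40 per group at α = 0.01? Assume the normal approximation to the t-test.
Power ≈ 0.92

Power calculation (two-sample t-test, normal approximation):
z_β = d · √(n/2) - z_{α/2}
z_β = 0.89 · √(40/2) - 2.576
z_β = 0.89 · 4.472 - 2.576
z_β = 1.404

Power = Φ(z_β) = Φ(1.404) ≈ 0.920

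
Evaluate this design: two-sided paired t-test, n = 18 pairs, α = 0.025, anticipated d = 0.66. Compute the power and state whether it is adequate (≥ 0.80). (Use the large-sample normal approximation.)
Power ≈ 0.71; the study is underpowered (power < 0.80)

Power calculation (paired t-test, normal approximation):
z_β = d · √n - z_{α/2}
z_β = 0.66 · √18 - 2.241
z_β = 0.66 · 4.243 - 2.241
z_β = 0.559

Power = Φ(z_β) = Φ(0.559) ≈ 0.712

Effect size d = 0.66 is medium by Cohen's convention (0.2/0.5/0.8).

Threshold: power ≥ 0.80 is conventionally adequate.
Power ≈ 0.71 → the study is underpowered (power < 0.80).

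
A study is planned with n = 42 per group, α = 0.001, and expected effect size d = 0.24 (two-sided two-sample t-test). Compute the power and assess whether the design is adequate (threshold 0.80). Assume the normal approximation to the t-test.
Power ≈ 0.01; the study is underpowered (power < 0.80)

Power calculation (two-sample t-test, normal approximation):
z_β = d · √(n/2) - z_{α/2}
z_β = 0.24 · √(42/2) - 3.291
z_β = 0.24 · 4.583 - 3.291
z_β = -2.191

Power = Φ(z_β) = Φ(-2.191) ≈ 0.014

Effect size d = 0.24 is small by Cohen's convention (0.2/0.5/0.8).

Threshold: power ≥ 0.80 is conventionally adequate.
Power ≈ 0.01 → the study is underpowered (power < 0.80).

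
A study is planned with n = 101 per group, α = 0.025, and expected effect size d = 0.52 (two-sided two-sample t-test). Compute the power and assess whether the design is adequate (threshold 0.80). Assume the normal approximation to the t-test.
Power ≈ 0.93; the study is adequately powered (power ≥ 0.80)

Power calculation (two-sample t-test, normal approximation):
z_β = d · √(n/2) - z_{α/2}
z_β = 0.52 · √(101/2) - 2.241
z_β = 0.52 · 7.106 - 2.241
z_β = 1.454

Power = Φ(z_β) = Φ(1.454) ≈ 0.927

Effect size d = 0.52 is medium by Cohen's convention (0.2/0.5/0.8).

Threshold: power ≥ 0.80 is conventionally adequate.
Power ≈ 0.93 → the study is adequately powered (power ≥ 0.80).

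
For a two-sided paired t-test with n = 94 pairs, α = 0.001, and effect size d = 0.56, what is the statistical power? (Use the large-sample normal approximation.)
Power ≈ 0.98

Power calculation (paired t-test, normal approximation):
z_β = d · √n - z_{α/2}
z_β = 0.56 · √94 - 3.291
z_β = 0.56 · 9.695 - 3.291
z_β = 2.139

Power = Φ(z_β) = Φ(2.139) ≈ 0.984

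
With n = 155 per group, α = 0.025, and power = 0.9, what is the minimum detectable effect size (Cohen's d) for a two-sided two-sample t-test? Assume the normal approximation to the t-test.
d ≈ 0.40

Minimum detectable effect (two-sample t-test, normal approximation):
d = (z_{α/2} + z_β) / √(n/2)
d = (2.241 + 1.282) / √(155/2)
d = 3.523 / 8.803
d ≈ 0.40

By Cohen's convention (0.2 small / 0.5 medium / 0.8 large): small effect.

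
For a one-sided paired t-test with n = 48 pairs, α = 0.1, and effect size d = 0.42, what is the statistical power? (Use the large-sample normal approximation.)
Power ≈ 0.95

Power calculation (paired t-test, normal approximation):
z_β = d · √n - z_α
z_β = 0.42 · √48 - 1.282
z_β = 0.42 · 6.928 - 1.282
z_β = 1.628

Power = Φ(z_β) = Φ(1.628) ≈ 0.948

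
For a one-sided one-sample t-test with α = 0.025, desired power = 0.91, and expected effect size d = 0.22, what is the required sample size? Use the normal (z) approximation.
n = 226

Sample size formula (one-sample t-test, normal approximation):
n = ((z_α + z_β) / d)²

z_α = 1.960 (for α = 0.025, one-sided)
z_β = 1.341 (for power = 0.91)
d = 0.22

n = ((1.960 + 1.341) / 0.22)²
n = (15.005)²
n ≈ 225.15
Round up to the next whole number: n = 226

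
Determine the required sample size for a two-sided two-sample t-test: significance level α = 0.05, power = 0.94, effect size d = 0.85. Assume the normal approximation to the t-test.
n = 35 per group

Sample size formula (two-sample t-test, normal approximation):
n = 2 · ((z_{α/2} + z_β) / d)²

z_{α/2} = 1.960 (for α = 0.05, two-sided)
z_β = 1.555 (for power = 0.94)
d = 0.85

n = 2 · ((1.960 + 1.555) / 0.85)²
n = 2 · (4.135)²
n ≈ 34.20
Round up to the next whole number: n = 35 per group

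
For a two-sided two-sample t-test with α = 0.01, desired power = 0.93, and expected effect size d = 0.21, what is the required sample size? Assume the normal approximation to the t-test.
n = 745 per group

Sample size formula (two-sample t-test, normal approximation):
n = 2 · ((z_{α/2} + z_β) / d)²

z_{α/2} = 2.576 (for α = 0.01, two-sided)
z_β = 1.476 (for power = 0.93)
d = 0.21

n = 2 · ((2.576 + 1.476) / 0.21)²
n = 2 · (19.295)²
n ≈ 744.59
Round up to the next whole number: n = 745 per group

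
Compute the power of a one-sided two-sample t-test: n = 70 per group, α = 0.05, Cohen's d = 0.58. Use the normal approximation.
Power ≈ 0.96

Power calculation (two-sample t-test, normal approximation):
z_β = d · √(n/2) - z_α
z_β = 0.58 · √(70/2) - 1.645
z_β = 0.58 · 5.916 - 1.645
z_β = 1.786

Power = Φ(z_β) = Φ(1.786) ≈ 0.963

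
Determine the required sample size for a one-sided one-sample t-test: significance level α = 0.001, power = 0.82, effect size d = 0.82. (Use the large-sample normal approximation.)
n = 24

Sample size formula (one-sample t-test, normal approximation):
n = ((z_α + z_β) / d)²

z_α = 3.090 (for α = 0.001, one-sided)
z_β = 0.915 (for power = 0.82)
d = 0.82

n = ((3.090 + 0.915) / 0.82)²
n = (4.884)²
n ≈ 23.85
Round up to the next whole number: n = 24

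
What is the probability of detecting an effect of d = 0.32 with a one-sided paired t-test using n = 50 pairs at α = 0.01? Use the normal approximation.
Power ≈ 0.47

Power calculation (paired t-test, normal approximation):
z_β = d · √n - z_α
z_β = 0.32 · √50 - 2.326
z_β = 0.32 · 7.071 - 2.326
z_β = -0.064

Power = Φ(z_β) = Φ(-0.064) ≈ 0.475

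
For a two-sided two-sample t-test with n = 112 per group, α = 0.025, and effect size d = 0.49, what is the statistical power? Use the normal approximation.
Power ≈ 0.92

Power calculation (two-sample t-test, normal approximation):
z_β = d · √(n/2) - z_{α/2}
z_β = 0.49 · √(112/2) - 2.241
z_β = 0.49 · 7.483 - 2.241
z_β = 1.425

Power = Φ(z_β) = Φ(1.425) ≈ 0.923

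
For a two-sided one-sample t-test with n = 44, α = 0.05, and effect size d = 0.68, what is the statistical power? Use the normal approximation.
Power ≈ 0.99

Power calculation (one-sample t-test, normal approximation):
z_β = d · √n - z_{α/2}
z_β = 0.68 · √44 - 1.960
z_β = 0.68 · 6.633 - 1.960
z_β = 2.551

Power = Φ(z_β) = Φ(2.551) ≈ 0.995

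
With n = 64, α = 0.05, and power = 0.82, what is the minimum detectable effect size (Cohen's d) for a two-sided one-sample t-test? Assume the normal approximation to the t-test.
d ≈ 0.36

Minimum detectable effect (one-sample t-test, normal approximation):
d = (z_{α/2} + z_β) / √n
d = (1.960 + 0.915) / √64
d = 2.875 / 8.000
d ≈ 0.36

By Cohen's convention (0.2 small / 0.5 medium / 0.8 large): small effect.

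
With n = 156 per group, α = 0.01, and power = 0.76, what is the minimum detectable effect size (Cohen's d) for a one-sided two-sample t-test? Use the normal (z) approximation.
d ≈ 0.34

Minimum detectable effect (two-sample t-test, normal approximation):
d = (z_α + z_β) / √(n/2)
d = (2.326 + 0.706) / √(156/2)
d = 3.033 / 8.832
d ≈ 0.34

By Cohen's convention (0.2 small / 0.5 medium / 0.8 large): small effect.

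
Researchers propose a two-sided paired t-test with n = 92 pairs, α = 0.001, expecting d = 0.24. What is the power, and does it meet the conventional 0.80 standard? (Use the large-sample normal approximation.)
Power ≈ 0.16; the study is underpowered (power < 0.80)

Power calculation (paired t-test, normal approximation):
z_β = d · √n - z_{α/2}
z_β = 0.24 · √92 - 3.291
z_β = 0.24 · 9.592 - 3.291
z_β = -0.989

Power = Φ(z_β) = Φ(-0.989) ≈ 0.161

Effect size d = 0.24 is small by Cohen's convention (0.2/0.5/0.8).

Threshold: power ≥ 0.80 is conventionally adequate.
Power ≈ 0.16 → the study is underpowered (power < 0.80).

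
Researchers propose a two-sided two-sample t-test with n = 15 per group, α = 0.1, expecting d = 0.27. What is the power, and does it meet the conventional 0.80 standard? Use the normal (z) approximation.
Power ≈ 0.18; the study is underpowered (power < 0.80)

Power calculation (two-sample t-test, normal approximation):
z_β = d · √(n/2) - z_{α/2}
z_β = 0.27 · √(15/2) - 1.645
z_β = 0.27 · 2.739 - 1.645
z_β = -0.905

Power = Φ(z_β) = Φ(-0.905) ≈ 0.183

Effect size d = 0.27 is small by Cohen's convention (0.2/0.5/0.8).

Threshold: power ≥ 0.80 is conventionally adequate.
Power ≈ 0.18 → the study is underpowered (power < 0.80).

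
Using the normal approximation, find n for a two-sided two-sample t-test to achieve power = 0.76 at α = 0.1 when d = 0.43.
n = 60 per group

Sample size formula (two-sample t-test, normal approximation):
n = 2 · ((z_{α/2} + z_β) / d)²

z_{α/2} = 1.645 (for α = 0.1, two-sided)
z_β = 0.706 (for power = 0.76)
d = 0.43

n = 2 · ((1.645 + 0.706) / 0.43)²
n = 2 · (5.467)²
n ≈ 59.78
Round up to the next whole number: n = 60 per group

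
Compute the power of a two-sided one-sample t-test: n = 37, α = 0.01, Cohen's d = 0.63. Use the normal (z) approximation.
Power ≈ 0.90

Power calculation (one-sample t-test, normal approximation):
z_β = d · √n - z_{α/2}
z_β = 0.63 · √37 - 2.576
z_β = 0.63 · 6.083 - 2.576
z_β = 1.256

Power = Φ(z_β) = Φ(1.256) ≈ 0.895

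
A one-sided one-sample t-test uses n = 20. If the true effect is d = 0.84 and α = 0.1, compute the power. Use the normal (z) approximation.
Power ≈ 0.99

Power calculation (one-sample t-test, normal approximation):
z_β = d · √n - z_α
z_β = 0.84 · √20 - 1.282
z_β = 0.84 · 4.472 - 1.282
z_β = 2.475

Power = Φ(z_β) = Φ(2.475) ≈ 0.993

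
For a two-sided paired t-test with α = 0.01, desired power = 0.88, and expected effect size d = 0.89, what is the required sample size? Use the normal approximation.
n = 18 pairs

Sample size formula (paired t-test, normal approximation):
n = ((z_{α/2} + z_β) / d)²

z_{α/2} = 2.576 (for α = 0.01, two-sided)
z_β = 1.175 (for power = 0.88)
d = 0.89

n = ((2.576 + 1.175) / 0.89)²
n = (4.215)²
n ≈ 17.77
Round up to the next whole number: n = 18 pairs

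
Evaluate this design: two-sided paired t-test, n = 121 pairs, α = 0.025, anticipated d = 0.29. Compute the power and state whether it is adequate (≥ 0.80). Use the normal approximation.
Power ≈ 0.83; the study is adequately powered (power ≥ 0.80)

Power calculation (paired t-test, normal approximation):
z_β = d · √n - z_{α/2}
z_β = 0.29 · √121 - 2.241
z_β = 0.29 · 11.000 - 2.241
z_β = 0.949

Power = Φ(z_β) = Φ(0.949) ≈ 0.829

Effect size d = 0.29 is small by Cohen's convention (0.2/0.5/0.8).

Threshold: power ≥ 0.80 is conventionally adequate.
Power ≈ 0.83 → the study is adequately powered (power ≥ 0.80).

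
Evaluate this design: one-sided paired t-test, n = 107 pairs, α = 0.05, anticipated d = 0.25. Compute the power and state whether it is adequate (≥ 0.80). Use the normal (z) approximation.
Power ≈ 0.83; the study is adequately powered (power ≥ 0.80)

Power calculation (paired t-test, normal approximation):
z_β = d · √n - z_α
z_β = 0.25 · √107 - 1.645
z_β = 0.25 · 10.344 - 1.645
z_β = 0.941

Power = Φ(z_β) = Φ(0.941) ≈ 0.827

Effect size d = 0.25 is small by Cohen's convention (0.2/0.5/0.8).

Threshold: power ≥ 0.80 is conventionally adequate.
Power ≈ 0.83 → the study is adequately powered (power ≥ 0.80).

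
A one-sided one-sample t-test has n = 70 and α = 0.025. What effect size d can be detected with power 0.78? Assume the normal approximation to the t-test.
d ≈ 0.33

Minimum detectable effect (one-sample t-test, normal approximation):
d = (z_α + z_β) / √n
d = (1.960 + 0.772) / √70
d = 2.732 / 8.367
d ≈ 0.33

By Cohen's convention (0.2 small / 0.5 medium / 0.8 large): small effect.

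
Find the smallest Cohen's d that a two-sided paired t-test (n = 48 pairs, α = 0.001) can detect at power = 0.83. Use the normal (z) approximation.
d ≈ 0.61

Minimum detectable effect (paired t-test, normal approximation):
d = (z_{α/2} + z_β) / √n
d = (3.291 + 0.954) / √48
d = 4.245 / 6.928
d ≈ 0.61

By Cohen's convention (0.2 small / 0.5 medium / 0.8 large): medium effect.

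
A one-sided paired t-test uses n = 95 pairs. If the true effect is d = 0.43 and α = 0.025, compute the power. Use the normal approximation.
Power ≈ 0.99

Power calculation (paired t-test, normal approximation):
z_β = d · √n - z_α
z_β = 0.43 · √95 - 1.960
z_β = 0.43 · 9.747 - 1.960
z_β = 2.231

Power = Φ(z_β) = Φ(2.231) ≈ 0.987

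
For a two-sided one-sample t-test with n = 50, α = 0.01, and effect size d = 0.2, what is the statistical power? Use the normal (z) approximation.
Power ≈ 0.12

Power calculation (one-sample t-test, normal approximation):
z_β = d · √n - z_{α/2}
z_β = 0.2 · √50 - 2.576
z_β = 0.2 · 7.071 - 2.576
z_β = -1.162

Power = Φ(z_β) = Φ(-1.162) ≈ 0.123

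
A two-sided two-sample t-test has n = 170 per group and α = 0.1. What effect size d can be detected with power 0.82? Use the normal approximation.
d ≈ 0.28

Minimum detectable effect (two-sample t-test, normal approximation):
d = (z_{α/2} + z_β) / √(n/2)
d = (1.645 + 0.915) / √(170/2)
d = 2.560 / 9.220
d ≈ 0.28

By Cohen's convention (0.2 small / 0.5 medium / 0.8 large): small effect.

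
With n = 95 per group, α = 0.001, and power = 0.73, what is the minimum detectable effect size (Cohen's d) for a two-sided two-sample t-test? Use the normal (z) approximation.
d ≈ 0.57

Minimum detectable effect (two-sample t-test, normal approximation):
d = (z_{α/2} + z_β) / √(n/2)
d = (3.291 + 0.613) / √(95/2)
d = 3.903 / 6.892
d ≈ 0.57

By Cohen's convention (0.2 small / 0.5 medium / 0.8 large): medium effect.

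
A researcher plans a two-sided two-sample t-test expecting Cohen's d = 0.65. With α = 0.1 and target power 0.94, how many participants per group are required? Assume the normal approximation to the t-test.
n = 49 per group

Sample size formula (two-sample t-test, normal approximation):
n = 2 · ((z_{α/2} + z_β) / d)²

z_{α/2} = 1.645 (for α = 0.1, two-sided)
z_β = 1.555 (for power = 0.94)
d = 0.65

n = 2 · ((1.645 + 1.555) / 0.65)²
n = 2 · (4.923)²
n ≈ 48.47
Round up to the next whole number: n = 49 per group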